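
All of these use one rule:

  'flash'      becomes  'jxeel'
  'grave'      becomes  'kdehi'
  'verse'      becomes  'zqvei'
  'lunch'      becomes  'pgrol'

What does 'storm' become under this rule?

It's a Vigenère-style cipher with numeric key [4,12]: position i shifts by key[i mod 2].
Applying it to storm: s+4=w, t+12=f, o+4=s, r+12=d, m+4=q.

wfsdq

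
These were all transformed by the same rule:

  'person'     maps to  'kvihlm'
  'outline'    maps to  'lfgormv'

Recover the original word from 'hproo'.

Each pair mirrors across the alphabet (p↔k, e↔v, r↔i): positions sum to 25. Each letter is replaced by its mirror in the alphabet: a↔z, b↔y, c↔x, and so on (the Atbash cipher).
Reversing it on hproo: h↔s, p↔k, r↔i, o↔l, o↔l.

skill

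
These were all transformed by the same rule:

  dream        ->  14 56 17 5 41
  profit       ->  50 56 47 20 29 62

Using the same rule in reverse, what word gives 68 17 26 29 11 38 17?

d(#4)→14 and r(#18)→56: differences scale by 3, so n = 3·pos + 2. With a=1..z=26, the number is 3·pos + 2.
Decoding 68 17 26 29 11 38 17: 68→(68−2)÷3=22=v, 17→(17−2)÷3=5=e, 26→(26−2)÷3=8=h, 29→(29−2)÷3=9=i, 11→(11−2)÷3=3=c, 38→(38−2)÷3=12=l, 17→(17−2)÷3=5=e.

vehicle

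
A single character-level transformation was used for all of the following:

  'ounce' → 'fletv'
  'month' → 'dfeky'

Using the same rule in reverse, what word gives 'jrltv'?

sauce

It's a constant shift of +17 (ROT17).
Reversing it on jrltv: j−17=s, r−17=a, l−17=u, t−17=c, v−17=e.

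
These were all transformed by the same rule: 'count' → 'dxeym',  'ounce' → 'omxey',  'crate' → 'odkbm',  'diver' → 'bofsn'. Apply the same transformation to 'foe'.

The output letters match the input read backwards, each shifted +10: count reversed is tnuoc. The word is reversed, then every letter is shifted forward by 10.
For foe: reverse → eof; then shift: e+10=o, o+10=y, f+10=p.

oyp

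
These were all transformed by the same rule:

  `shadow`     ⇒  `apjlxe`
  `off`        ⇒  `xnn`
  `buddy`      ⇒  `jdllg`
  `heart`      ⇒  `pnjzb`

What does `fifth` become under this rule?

nrnbp

The shift depends on letter class: consonant s→a is +8, but vowel a→j is +9. Two shifts are in play — +9 for a/e/i/o/u, +8 for every other letter.
On fifth: f(cons)+8=n, i(vowel)+9=r, f(cons)+8=n, t(cons)+8=b, h(cons)+8=p.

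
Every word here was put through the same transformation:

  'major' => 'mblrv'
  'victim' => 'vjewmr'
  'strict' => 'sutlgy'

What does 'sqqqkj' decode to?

sponge

In major: m→m is +0, a→b is +1, j→l is +2, o→r is +3 — the shift increases by 1 each position. Each letter shifts forward by its position index (0, 1, 2, …) — the shift grows by one for each successive letter.
Decoding sqqqkj: s−0=s, q−1=p, q−2=o, q−3=n, k−4=g, j−5=e.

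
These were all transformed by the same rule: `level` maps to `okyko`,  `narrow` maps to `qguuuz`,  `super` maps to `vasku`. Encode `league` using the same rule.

The shift depends on letter class: consonant l→o is +3, but vowel e→k is +6. Vowels shift forward by 6 and consonants shift forward by 3.
For league: l(cons)+3=o, e(vowel)+6=k, a(vowel)+6=g, g(cons)+3=j, u(vowel)+6=a, e(vowel)+6=k.

okgjak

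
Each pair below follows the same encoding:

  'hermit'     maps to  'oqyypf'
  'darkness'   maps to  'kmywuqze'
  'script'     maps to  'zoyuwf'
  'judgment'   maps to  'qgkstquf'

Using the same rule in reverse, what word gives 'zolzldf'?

scenery

Shifts by position in hermit: pos 0: h→o (+7), pos 1: e→q (+12), pos 2: r→y (+7), pos 3: m→y (+12) — repeating every 2. The shifts repeat in a cycle of length 2: positions 0,1,… shift by +7, +12, then the pattern repeats.
Undoing it on zolzldf: z−7=s, o−12=c, l−7=e, z−12=n, l−7=e, d−12=r, f−7=y.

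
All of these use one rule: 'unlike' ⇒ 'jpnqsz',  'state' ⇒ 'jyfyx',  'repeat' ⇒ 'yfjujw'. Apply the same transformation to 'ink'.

Two steps: reverse the string, then apply a Caesar shift of +5.
On ink: reverse → kni; then shift: k+5=p, n+5=s, i+5=n.

psn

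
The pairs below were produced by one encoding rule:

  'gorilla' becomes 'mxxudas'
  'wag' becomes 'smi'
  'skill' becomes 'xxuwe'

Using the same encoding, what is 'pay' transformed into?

The output letters match the input read backwards, each shifted +12: gorilla reversed is allirog. Read the word backwards and shift each letter +12.
Applying it to pay: reverse → yap; then shift: y+12=k, a+12=m, p+12=b.

kmb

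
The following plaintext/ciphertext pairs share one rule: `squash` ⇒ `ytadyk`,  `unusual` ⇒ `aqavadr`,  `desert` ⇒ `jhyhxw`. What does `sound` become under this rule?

yraqj

Shifts by position in squash: pos 0: s→y (+6), pos 1: q→t (+3), pos 2: u→a (+6), pos 3: a→d (+3) — repeating every 2. A repeating key of period 2 is used — shifts +6, +3 over and over.
For sound: s+6=y, o+3=r, u+6=a, n+3=q, d+6=j.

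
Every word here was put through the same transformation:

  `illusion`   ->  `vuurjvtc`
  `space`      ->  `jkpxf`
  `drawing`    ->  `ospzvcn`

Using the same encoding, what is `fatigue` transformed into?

wpavnrf

Treating letters as 0–25, the rule is x ↦ 17x + 15 (mod 26).
For fatigue: f(5)→17·5+15≡22=w; a(0)→17·0+15≡15=p; t(19)→17·19+15≡0=a; i(8)→17·8+15≡21=v; g(6)→17·6+15≡13=n; u(20)→17·20+15≡17=r; e(4)→17·4+15≡5=f (all mod 26).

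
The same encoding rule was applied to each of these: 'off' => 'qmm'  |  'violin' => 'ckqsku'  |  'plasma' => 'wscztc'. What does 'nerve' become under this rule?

The shift depends on letter class: consonant f→m is +7, but vowel o→q is +2. Two shifts are in play — +2 for a/e/i/o/u, +7 for every other letter.
On nerve: n(cons)+7=u, e(vowel)+2=g, r(cons)+7=y, v(cons)+7=c, e(vowel)+2=g.

ugycg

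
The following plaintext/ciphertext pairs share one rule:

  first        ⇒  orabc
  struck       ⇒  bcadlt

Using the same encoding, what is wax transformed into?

fjg

It's a constant shift of +9 (ROT9).
Applying it to wax: w+9=f, a+9=j, x+9=g.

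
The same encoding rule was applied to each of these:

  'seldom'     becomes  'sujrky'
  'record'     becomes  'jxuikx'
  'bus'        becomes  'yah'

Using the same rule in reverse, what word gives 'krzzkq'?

kettle

The output letters match the input read backwards, each shifted +6: seldom reversed is modles. The word is reversed, then every letter is shifted forward by 6.
Decoding krzzkq: shift back: k−6=e, r−6=l, z−6=t, z−6=t, k−6=e, q−6=k → elttek; then reverse → kettle.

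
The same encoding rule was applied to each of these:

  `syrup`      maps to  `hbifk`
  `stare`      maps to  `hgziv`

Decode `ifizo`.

Each pair mirrors across the alphabet (s↔h, y↔b, r↔i): positions sum to 25. Each letter is replaced by its mirror in the alphabet: a↔z, b↔y, c↔x, and so on (the Atbash cipher).
Decoding ifizo: i↔r, f↔u, i↔r, z↔a, o↔l.

rural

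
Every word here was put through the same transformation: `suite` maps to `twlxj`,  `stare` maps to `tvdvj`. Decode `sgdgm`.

reach

In suite: s→t is +1, u→w is +2, i→l is +3, t→x is +4 — the shift increases by 1 each position. The shift increases by 1 at each position, starting from +1: 1, 2, 3, ….
Decoding sgdgm: s−1=r, g−2=e, d−3=a, g−4=c, m−5=h.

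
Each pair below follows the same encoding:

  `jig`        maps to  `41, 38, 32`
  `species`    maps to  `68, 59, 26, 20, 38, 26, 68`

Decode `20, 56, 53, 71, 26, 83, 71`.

context

j(#10)→41 and i(#9)→38: differences scale by 3, so n = 3·pos + 11. The formula is n = 3×(alphabet index, a=1) + 11.
Undoing it on 20, 56, 53, 71, 26, 83, 71: 20→(20−11)÷3=3=c, 56→(56−11)÷3=15=o, 53→(53−11)÷3=14=n, 71→(71−11)÷3=20=t, 26→(26−11)÷3=5=e, 83→(83−11)÷3=24=x, 71→(71−11)÷3=20=t.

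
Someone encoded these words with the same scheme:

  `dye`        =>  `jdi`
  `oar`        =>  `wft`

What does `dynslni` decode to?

dignity

The output letters match the input read backwards, each shifted +5: dye reversed is eyd. Two steps: reverse the string, then apply a Caesar shift of +5.
Reversing it on dynslni: shift back: d−5=y, y−5=t, n−5=i, s−5=n, l−5=g, n−5=i, i−5=d → ytingid; then reverse → dignity.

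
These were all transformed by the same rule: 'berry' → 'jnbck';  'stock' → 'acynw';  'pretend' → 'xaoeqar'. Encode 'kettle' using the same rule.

In berry: b→j is +8, e→n is +9, r→b is +10, r→c is +11 — the shift increases by 1 each position. Each letter shifts forward by (position + 8), i.e. 8, 9, 10, … — the shift grows by one for each successive letter.
For kettle: k+8=s, e+9=n, t+10=d, t+11=e, l+12=x, e+13=r.

sndexr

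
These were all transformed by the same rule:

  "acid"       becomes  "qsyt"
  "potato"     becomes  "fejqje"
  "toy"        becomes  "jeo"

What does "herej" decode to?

Compare letters: a→q is +16, c→s is +16, i→y is +16 — a constant shift. Every letter moves 16 places later in the alphabet, wrapping around z→a.
Undoing it on herej: h−16=r, e−16=o, r−16=b, e−16=o, j−16=t.

robot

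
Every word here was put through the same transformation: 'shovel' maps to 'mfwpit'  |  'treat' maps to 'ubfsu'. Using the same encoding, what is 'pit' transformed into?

Two steps: reverse the string, then apply a Caesar shift of +1.
Applying it to pit: reverse → tip; then shift: t+1=u, i+1=j, p+1=q.

ujq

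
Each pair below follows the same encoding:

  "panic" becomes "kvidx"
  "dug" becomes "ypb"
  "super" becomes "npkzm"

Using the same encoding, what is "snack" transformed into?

Compare letters: p→k is +21, a→v is +21, n→i is +21 — a constant shift. Every letter moves 21 places later in the alphabet, wrapping around z→a.
On snack: s+21=n, n+21=i, a+21=v, c+21=x, k+21=f.

nivxf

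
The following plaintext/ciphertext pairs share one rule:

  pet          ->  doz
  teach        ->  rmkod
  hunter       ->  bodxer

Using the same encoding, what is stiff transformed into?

Two steps: reverse the string, then apply a Caesar shift of +10.
On stiff: reverse → ffits; then shift: f+10=p, f+10=p, i+10=s, t+10=d, s+10=c.

ppsdc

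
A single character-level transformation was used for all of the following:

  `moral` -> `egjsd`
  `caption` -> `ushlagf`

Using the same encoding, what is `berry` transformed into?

Compare letters: m→e is +18, o→g is +18, r→j is +18 — a constant shift. Every letter moves 18 places later in the alphabet, wrapping around z→a.
Applying it to berry: b+18=t, e+18=w, r+18=j, r+18=j, y+18=q.

twjjq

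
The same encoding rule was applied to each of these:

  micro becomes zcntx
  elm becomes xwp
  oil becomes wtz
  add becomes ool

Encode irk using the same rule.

vct

The output letters match the input read backwards, each shifted +11: micro reversed is orcim. Two steps: reverse the string, then apply a Caesar shift of +11.
On irk: reverse → kri; then shift: k+11=v, r+11=c, i+11=t.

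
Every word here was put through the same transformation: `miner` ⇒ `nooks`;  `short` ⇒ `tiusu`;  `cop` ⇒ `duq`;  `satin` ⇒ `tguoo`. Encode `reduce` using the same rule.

The shift depends on letter class: consonant m→n is +1, but vowel i→o is +6. The rule splits by letter class: vowels +6, consonants +1.
Applying it to reduce: r(cons)+1=s, e(vowel)+6=k, d(cons)+1=e, u(vowel)+6=a, c(cons)+1=d, e(vowel)+6=k.

skeadk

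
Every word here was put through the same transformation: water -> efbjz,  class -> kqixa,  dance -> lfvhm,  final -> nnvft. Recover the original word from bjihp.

teach

Shifts by position in water: pos 0: w→e (+8), pos 1: a→f (+5), pos 2: t→b (+8), pos 3: e→j (+5) — repeating every 2. A repeating key of period 2 is used — shifts +8, +5 over and over.
Decoding bjihp: b−8=t, j−5=e, i−8=a, h−5=c, p−8=h.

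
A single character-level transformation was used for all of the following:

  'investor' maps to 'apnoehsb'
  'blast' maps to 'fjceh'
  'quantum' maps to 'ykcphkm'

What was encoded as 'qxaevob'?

Treating letters as 0–25, the rule is x ↦ 3x + 2 (mod 26).
Reversing it on qxaevob: q(16)→9·(16−2)≡22=w; x(23)→9·(23−2)≡7=h; a(0)→9·(0−2)≡8=i; e(4)→9·(4−2)≡18=s; v(21)→9·(21−2)≡15=p; o(14)→9·(14−2)≡4=e; b(1)→9·(1−2)≡17=r (all mod 26).

whisper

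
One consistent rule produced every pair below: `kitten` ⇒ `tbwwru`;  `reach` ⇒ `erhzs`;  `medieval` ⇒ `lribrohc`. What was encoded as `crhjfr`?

league

This is an affine cipher: with a=0,…,z=25, each position x becomes (9x+7) mod 26.
Reversing it on crhjfr: c(2)→3·(2−7)≡11=l; r(17)→3·(17−7)≡4=e; h(7)→3·(7−7)≡0=a; j(9)→3·(9−7)≡6=g; f(5)→3·(5−7)≡20=u; r(17)→3·(17−7)≡4=e (all mod 26).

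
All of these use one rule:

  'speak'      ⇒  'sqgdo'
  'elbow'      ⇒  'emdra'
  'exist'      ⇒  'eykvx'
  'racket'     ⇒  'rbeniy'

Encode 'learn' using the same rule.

lfcur

In speak: s→s is +0, p→q is +1, e→g is +2, a→d is +3 — the shift increases by 1 each position. Letter i (0-indexed) is shifted by i+0, so successive shifts are 0, 1, 2, ….
For learn: l+0=l, e+1=f, a+2=c, r+3=u, n+4=r.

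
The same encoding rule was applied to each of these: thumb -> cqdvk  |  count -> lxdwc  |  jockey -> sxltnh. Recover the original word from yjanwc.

parent

Compare letters: t→c is +9, h→q is +9, u→d is +9 — a constant shift. Every letter moves 9 places later in the alphabet, wrapping around z→a.
Decoding yjanwc: y−9=p, j−9=a, a−9=r, n−9=e, w−9=n, c−9=t.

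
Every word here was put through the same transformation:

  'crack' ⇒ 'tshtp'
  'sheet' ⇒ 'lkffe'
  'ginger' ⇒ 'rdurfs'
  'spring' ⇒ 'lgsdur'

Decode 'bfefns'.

meteor

c(2)→t(19) and r(17)→s(18) fit y≡19x+7 (mod 26); the inverse of 19 mod 26 is 11. Each letter's alphabet position (a=0..z=25) is mapped through 19·x+7 mod 26 — an affine cipher.
Reversing it on bfefns: b(1)→11·(1−7)≡12=m; f(5)→11·(5−7)≡4=e; e(4)→11·(4−7)≡19=t; f(5)→11·(5−7)≡4=e; n(13)→11·(13−7)≡14=o; s(18)→11·(18−7)≡17=r (all mod 26).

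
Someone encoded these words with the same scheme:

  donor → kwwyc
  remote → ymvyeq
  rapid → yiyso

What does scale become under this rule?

zkjvp

In donor: d→k is +7, o→w is +8, n→w is +9, o→y is +10 — the shift increases by 1 each position. Letter i (0-indexed) is shifted by i+7, so successive shifts are 7, 8, 9, ….
For scale: s+7=z, c+8=k, a+9=j, l+10=v, e+11=p.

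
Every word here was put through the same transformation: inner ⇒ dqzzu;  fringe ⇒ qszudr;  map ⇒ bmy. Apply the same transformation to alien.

The output letters match the input read backwards, each shifted +12: inner reversed is renni. Read the word backwards and shift each letter +12.
Applying it to alien: reverse → neila; then shift: n+12=z, e+12=q, i+12=u, l+12=x, a+12=m.

zquxm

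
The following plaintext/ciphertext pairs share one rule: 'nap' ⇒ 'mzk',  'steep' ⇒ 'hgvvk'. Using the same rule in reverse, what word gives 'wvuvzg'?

This is the alphabet-reversal cipher (Atbash): a becomes z, b becomes y, etc.
Decoding wvuvzg: w↔d, v↔e, u↔f, v↔e, z↔a, g↔t.

defeat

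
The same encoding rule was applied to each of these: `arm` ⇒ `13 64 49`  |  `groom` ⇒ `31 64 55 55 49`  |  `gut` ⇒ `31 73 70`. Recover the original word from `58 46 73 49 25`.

plume

a(#1)→13 and r(#18)→64: differences scale by 3, so n = 3·pos + 10. The formula is n = 3×(alphabet index, a=1) + 10.
Decoding 58 46 73 49 25: 58→(58−10)÷3=16=p, 46→(46−10)÷3=12=l, 73→(73−10)÷3=21=u, 49→(49−10)÷3=13=m, 25→(25−10)÷3=5=e.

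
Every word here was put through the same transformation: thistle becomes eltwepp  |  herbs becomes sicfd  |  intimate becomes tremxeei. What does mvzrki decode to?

The shifts repeat in a cycle of length 2: positions 0,1,… shift by +11, +4, then the pattern repeats.
Undoing it on mvzrki: m−11=b, v−4=r, z−11=o, r−4=n, k−11=z, i−4=e.

bronze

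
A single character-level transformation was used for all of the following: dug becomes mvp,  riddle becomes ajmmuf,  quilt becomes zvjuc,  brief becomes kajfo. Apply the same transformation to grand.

pabwm

The shift depends on letter class: consonant d→m is +9, but vowel u→v is +1. The rule splits by letter class: vowels +1, consonants +9.
For grand: g(cons)+9=p, r(cons)+9=a, a(vowel)+1=b, n(cons)+9=w, d(cons)+9=m.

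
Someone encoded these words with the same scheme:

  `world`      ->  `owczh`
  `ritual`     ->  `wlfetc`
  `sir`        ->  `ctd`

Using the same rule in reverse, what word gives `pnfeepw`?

The output letters match the input read backwards, each shifted +11: world reversed is dlrow. Two steps: reverse the string, then apply a Caesar shift of +11.
Undoing it on pnfeepw: shift back: p−11=e, n−11=c, f−11=u, e−11=t, e−11=t, p−11=e, w−11=l → ecuttel; then reverse → lettuce.

lettuce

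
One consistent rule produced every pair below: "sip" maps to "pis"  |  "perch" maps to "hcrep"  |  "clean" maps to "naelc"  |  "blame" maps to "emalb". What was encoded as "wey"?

yew

The output letters match the input read backwards: sip reversed is pis. The word is simply reversed.
Decoding wey: then reverse → yew.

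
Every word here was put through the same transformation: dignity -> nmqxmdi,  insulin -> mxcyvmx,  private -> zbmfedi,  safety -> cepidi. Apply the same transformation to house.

Two shifts are in play — +4 for a/e/i/o/u, +10 for every other letter.
Applying it to house: h(cons)+10=r, o(vowel)+4=s, u(vowel)+4=y, s(cons)+10=c, e(vowel)+4=i.

rsyci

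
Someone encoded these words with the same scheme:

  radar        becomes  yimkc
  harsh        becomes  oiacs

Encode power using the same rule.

In radar: r→y is +7, a→i is +8, d→m is +9, a→k is +10 — the shift increases by 1 each position. The shift increases by 1 at each position, starting from +7: 7, 8, 9, ….
Applying it to power: p+7=w, o+8=w, w+9=f, e+10=o, r+11=c.

wwfoc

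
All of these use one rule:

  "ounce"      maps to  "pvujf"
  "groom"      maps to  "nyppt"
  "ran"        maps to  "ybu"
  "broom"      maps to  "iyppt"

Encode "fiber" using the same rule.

mjify

Vowels shift forward by 1 and consonants shift forward by 7.
For fiber: f(cons)+7=m, i(vowel)+1=j, b(cons)+7=i, e(vowel)+1=f, r(cons)+7=y.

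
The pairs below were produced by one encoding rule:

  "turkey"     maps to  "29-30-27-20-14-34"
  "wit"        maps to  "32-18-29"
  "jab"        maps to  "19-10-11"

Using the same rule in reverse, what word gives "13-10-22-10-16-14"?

t is letter #20 and maps to 29: an offset of 9. The number is (letter's place in the alphabet, a=1) + 9.
Decoding 13-10-22-10-16-14: 13→(13−9)÷1=4=d, 10→(10−9)÷1=1=a, 22→(22−9)÷1=13=m, 10→(10−9)÷1=1=a, 16→(16−9)÷1=7=g, 14→(14−9)÷1=5=e.

damage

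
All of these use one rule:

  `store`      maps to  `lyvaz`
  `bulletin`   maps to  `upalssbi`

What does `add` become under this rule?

kkh

The output letters match the input read backwards, each shifted +7: store reversed is erots. Two steps: reverse the string, then apply a Caesar shift of +7.
On add: reverse → dda; then shift: d+7=k, d+7=k, a+7=h.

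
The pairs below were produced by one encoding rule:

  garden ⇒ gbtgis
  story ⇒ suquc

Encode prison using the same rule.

In garden: g→g is +0, a→b is +1, r→t is +2, d→g is +3 — the shift increases by 1 each position. Letter i (0-indexed) is shifted by i+0, so successive shifts are 0, 1, 2, ….
On prison: p+0=p, r+1=s, i+2=k, s+3=v, o+4=s, n+5=s.

pskvss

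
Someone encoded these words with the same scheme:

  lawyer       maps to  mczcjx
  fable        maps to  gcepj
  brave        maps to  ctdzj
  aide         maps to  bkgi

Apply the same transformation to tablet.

Letter i (0-indexed) is shifted by i+1, so successive shifts are 1, 2, 3, ….
For tablet: t+1=u, a+2=c, b+3=e, l+4=p, e+5=j, t+6=z.

ucepjz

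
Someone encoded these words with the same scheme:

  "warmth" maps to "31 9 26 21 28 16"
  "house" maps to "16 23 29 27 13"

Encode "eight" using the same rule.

Letters become their 1-based position plus 8 (so a→9, b→10, …).
For eight: e=5→13, i=9→17, g=7→15, h=8→16, t=20→28.

13 17 15 16 28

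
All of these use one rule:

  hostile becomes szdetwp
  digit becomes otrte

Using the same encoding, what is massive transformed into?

This is a Caesar cipher with shift 11.
For massive: m+11=x, a+11=l, s+11=d, s+11=d, i+11=t, v+11=g, e+11=p.

xlddtgp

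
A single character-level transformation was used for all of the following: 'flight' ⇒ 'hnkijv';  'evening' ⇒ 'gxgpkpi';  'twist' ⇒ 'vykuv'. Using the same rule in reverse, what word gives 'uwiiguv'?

suggest

Each letter is shifted forward by 2 in the alphabet (a Caesar shift of +2).
Undoing it on uwiiguv: u−2=s, w−2=u, i−2=g, i−2=g, g−2=e, u−2=s, v−2=t.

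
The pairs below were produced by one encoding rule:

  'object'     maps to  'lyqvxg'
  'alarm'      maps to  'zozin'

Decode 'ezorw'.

This is the alphabet-reversal cipher (Atbash): a becomes z, b becomes y, etc.
Reversing it on ezorw: e↔v, z↔a, o↔l, r↔i, w↔d.

valid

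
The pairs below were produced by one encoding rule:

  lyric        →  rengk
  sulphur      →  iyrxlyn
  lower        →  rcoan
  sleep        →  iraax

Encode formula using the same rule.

Each letter's alphabet position (a=0..z=25) is mapped through 21·x+20 mod 26 — an affine cipher.
For formula: f(5)→21·5+20≡21=v; o(14)→21·14+20≡2=c; r(17)→21·17+20≡13=n; m(12)→21·12+20≡12=m; u(20)→21·20+20≡24=y; l(11)→21·11+20≡17=r; a(0)→21·0+20≡20=u (all mod 26).

vcnmyru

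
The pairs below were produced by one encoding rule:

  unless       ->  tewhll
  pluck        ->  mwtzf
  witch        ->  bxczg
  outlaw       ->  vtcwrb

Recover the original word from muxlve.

u(20)→t(19) and n(13)→e(4) fit y≡17x+17 (mod 26); the inverse of 17 mod 26 is 23. Treating letters as 0–25, the rule is x ↦ 17x + 17 (mod 26).
Undoing it on muxlve: m(12)→23·(12−17)≡15=p; u(20)→23·(20−17)≡17=r; x(23)→23·(23−17)≡8=i; l(11)→23·(11−17)≡18=s; v(21)→23·(21−17)≡14=o; e(4)→23·(4−17)≡13=n (all mod 26).

prison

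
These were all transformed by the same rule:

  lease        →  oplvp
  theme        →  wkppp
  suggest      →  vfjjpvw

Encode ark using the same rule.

Vowels shift forward by 11 and consonants shift forward by 3.
Applying it to ark: a(vowel)+11=l, r(cons)+3=u, k(cons)+3=n.

lun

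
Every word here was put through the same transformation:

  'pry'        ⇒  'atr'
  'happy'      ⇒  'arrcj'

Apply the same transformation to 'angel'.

ngipc

The word is reversed, then every letter is shifted forward by 2.
For angel: reverse → legna; then shift: l+2=n, e+2=g, g+2=i, n+2=p, a+2=c.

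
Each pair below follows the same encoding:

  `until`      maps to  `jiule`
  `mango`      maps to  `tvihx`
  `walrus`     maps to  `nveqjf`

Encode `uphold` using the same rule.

jmwxeo

u(20)→j(9) and n(13)→i(8) fit y≡15x+21 (mod 26); the inverse of 15 mod 26 is 7. Treating letters as 0–25, the rule is x ↦ 15x + 21 (mod 26).
On uphold: u(20)→15·20+21≡9=j; p(15)→15·15+21≡12=m; h(7)→15·7+21≡22=w; o(14)→15·14+21≡23=x; l(11)→15·11+21≡4=e; d(3)→15·3+21≡14=o (all mod 26).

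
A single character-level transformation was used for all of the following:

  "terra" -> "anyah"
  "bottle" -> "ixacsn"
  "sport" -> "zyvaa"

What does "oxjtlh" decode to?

Shifts by position in terra: pos 0: t→a (+7), pos 1: e→n (+9), pos 2: r→y (+7), pos 3: r→a (+9) — repeating every 2. The shifts repeat in a cycle of length 2: positions 0,1,… shift by +7, +9, then the pattern repeats.
Undoing it on oxjtlh: o−7=h, x−9=o, j−7=c, t−9=k, l−7=e, h−9=y.

hockey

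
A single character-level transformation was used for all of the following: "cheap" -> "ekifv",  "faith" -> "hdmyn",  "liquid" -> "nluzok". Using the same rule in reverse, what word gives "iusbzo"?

growth

Each letter shifts forward by (position + 2), i.e. 2, 3, 4, … — the shift grows by one for each successive letter.
Reversing it on iusbzo: i−2=g, u−3=r, s−4=o, b−5=w, z−6=t, o−7=h.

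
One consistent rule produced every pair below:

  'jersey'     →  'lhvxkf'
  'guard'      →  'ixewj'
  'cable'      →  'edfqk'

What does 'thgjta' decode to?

recent

In jersey: j→l is +2, e→h is +3, r→v is +4, s→x is +5 — the shift increases by 1 each position. The shift increases by 1 at each position, starting from +2: 2, 3, 4, ….
Reversing it on thgjta: t−2=r, h−3=e, g−4=c, j−5=e, t−6=n, a−7=t.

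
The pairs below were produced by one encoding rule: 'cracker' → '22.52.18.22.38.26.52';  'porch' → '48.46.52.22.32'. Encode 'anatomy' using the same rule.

c(#3)→22 and r(#18)→52: differences scale by 2, so n = 2·pos + 16. The formula is n = 2×(alphabet index, a=1) + 16.
Applying it to anatomy: a=1→18, n=14→44, a=1→18, t=20→56, o=15→46, m=13→42, y=25→66.

18.44.18.56.46.42.66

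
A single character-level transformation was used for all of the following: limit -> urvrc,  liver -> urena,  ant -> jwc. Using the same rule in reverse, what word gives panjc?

great

Compare letters: l→u is +9, i→r is +9, m→v is +9 — a constant shift. This is a Caesar cipher with shift 9.
Decoding panjc: p−9=g, a−9=r, n−9=e, j−9=a, c−9=t.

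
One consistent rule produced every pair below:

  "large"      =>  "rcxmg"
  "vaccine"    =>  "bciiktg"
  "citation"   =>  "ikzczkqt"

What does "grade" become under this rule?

The shift depends on letter class: consonant l→r is +6, but vowel a→c is +2. Vowels shift forward by 2 and consonants shift forward by 6.
On grade: g(cons)+6=m, r(cons)+6=x, a(vowel)+2=c, d(cons)+6=j, e(vowel)+2=g.

mxcjg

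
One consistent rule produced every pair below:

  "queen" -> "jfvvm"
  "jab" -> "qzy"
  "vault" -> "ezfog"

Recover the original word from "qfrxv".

Each pair mirrors across the alphabet (q↔j, u↔f, e↔v): positions sum to 25. Letters are reflected about the middle of the alphabet (position → 25−position): Atbash.
Decoding qfrxv: q↔j, f↔u, r↔i, x↔c, v↔e.

juice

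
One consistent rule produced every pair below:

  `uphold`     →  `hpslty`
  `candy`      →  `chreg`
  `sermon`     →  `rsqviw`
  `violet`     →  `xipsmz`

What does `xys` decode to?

out

The output letters match the input read backwards, each shifted +4: uphold reversed is dlohpu. Read the word backwards and shift each letter +4.
Reversing it on xys: shift back: x−4=t, y−4=u, s−4=o → tuo; then reverse → out.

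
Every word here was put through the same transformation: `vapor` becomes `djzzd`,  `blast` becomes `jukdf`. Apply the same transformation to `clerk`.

In vapor: v→d is +8, a→j is +9, p→z is +10, o→z is +11 — the shift increases by 1 each position. Each letter shifts forward by (position + 8), i.e. 8, 9, 10, … — the shift grows by one for each successive letter.
Applying it to clerk: c+8=k, l+9=u, e+10=o, r+11=c, k+12=w.

kuocw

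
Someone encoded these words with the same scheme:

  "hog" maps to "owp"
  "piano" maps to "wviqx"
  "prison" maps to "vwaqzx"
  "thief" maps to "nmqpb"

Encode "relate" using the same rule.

mbitmz

Two steps: reverse the string, then apply a Caesar shift of +8.
For relate: reverse → etaler; then shift: e+8=m, t+8=b, a+8=i, l+8=t, e+8=m, r+8=z.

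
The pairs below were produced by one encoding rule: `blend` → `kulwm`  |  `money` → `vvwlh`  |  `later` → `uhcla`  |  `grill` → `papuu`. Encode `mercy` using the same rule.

vlalh

The shift depends on letter class: consonant b→k is +9, but vowel e→l is +7. Two shifts are in play — +7 for a/e/i/o/u, +9 for every other letter.
On mercy: m(cons)+9=v, e(vowel)+7=l, r(cons)+9=a, c(cons)+9=l, y(cons)+9=h.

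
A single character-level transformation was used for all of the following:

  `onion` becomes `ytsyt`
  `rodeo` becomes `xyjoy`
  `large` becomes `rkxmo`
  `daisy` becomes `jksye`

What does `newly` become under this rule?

The shift depends on letter class: consonant n→t is +6, but vowel o→y is +10. The rule splits by letter class: vowels +10, consonants +6.
Applying it to newly: n(cons)+6=t, e(vowel)+10=o, w(cons)+6=c, l(cons)+6=r, y(cons)+6=e.

tocre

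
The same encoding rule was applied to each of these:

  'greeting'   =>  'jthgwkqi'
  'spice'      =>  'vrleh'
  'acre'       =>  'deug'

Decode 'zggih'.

Shifts by position in greeting: pos 0: g→j (+3), pos 1: r→t (+2), pos 2: e→h (+3), pos 3: e→g (+2) — repeating every 2. It's a Vigenère-style cipher with numeric key [3,2]: position i shifts by key[i mod 2].
Reversing it on zggih: z−3=w, g−2=e, g−3=d, i−2=g, h−3=e.

wedge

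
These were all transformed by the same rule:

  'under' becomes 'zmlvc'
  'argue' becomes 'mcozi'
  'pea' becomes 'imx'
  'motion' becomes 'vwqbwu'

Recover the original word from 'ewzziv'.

narrow

The output letters match the input read backwards, each shifted +8: under reversed is rednu. Read the word backwards and shift each letter +8.
Undoing it on ewzziv: shift back: e−8=w, w−8=o, z−8=r, z−8=r, i−8=a, v−8=n → worran; then reverse → narrow.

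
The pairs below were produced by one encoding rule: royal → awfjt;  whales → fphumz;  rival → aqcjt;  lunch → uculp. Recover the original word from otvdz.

Shifts by position in royal: pos 0: r→a (+9), pos 1: o→w (+8), pos 2: y→f (+7), pos 3: a→j (+9), pos 4: l→t (+8) — repeating every 3. It's a Vigenère-style cipher with numeric key [9,8,7]: position i shifts by key[i mod 3].
Decoding otvdz: o−9=f, t−8=l, v−7=o, d−9=u, z−8=r.

flour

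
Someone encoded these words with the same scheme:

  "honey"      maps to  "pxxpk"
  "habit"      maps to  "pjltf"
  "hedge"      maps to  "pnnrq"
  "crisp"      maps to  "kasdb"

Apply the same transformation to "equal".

mzelx

In honey: h→p is +8, o→x is +9, n→x is +10, e→p is +11 — the shift increases by 1 each position. Each letter shifts forward by (position + 8), i.e. 8, 9, 10, … — the shift grows by one for each successive letter.
For equal: e+8=m, q+9=z, u+10=e, a+11=l, l+12=x.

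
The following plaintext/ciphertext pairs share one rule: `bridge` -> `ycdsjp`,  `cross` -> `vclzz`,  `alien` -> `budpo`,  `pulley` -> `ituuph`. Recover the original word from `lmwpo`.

often

This is an affine cipher: with a=0,…,z=25, each position x becomes (23x+1) mod 26.
Decoding lmwpo: l(11)→17·(11−1)≡14=o; m(12)→17·(12−1)≡5=f; w(22)→17·(22−1)≡19=t; p(15)→17·(15−1)≡4=e; o(14)→17·(14−1)≡13=n (all mod 26).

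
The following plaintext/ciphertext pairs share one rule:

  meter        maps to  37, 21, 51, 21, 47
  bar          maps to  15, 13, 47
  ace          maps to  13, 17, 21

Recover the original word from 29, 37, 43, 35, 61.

imply

m(#13)→37 and e(#5)→21: differences scale by 2, so n = 2·pos + 11. With a=1..z=26, the number is 2·pos + 11.
Decoding 29, 37, 43, 35, 61: 29→(29−11)÷2=9=i, 37→(37−11)÷2=13=m, 43→(43−11)÷2=16=p, 35→(35−11)÷2=12=l, 61→(61−11)÷2=25=y.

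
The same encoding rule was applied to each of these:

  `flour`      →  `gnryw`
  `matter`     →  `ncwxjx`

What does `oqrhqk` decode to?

In flour: f→g is +1, l→n is +2, o→r is +3, u→y is +4 — the shift increases by 1 each position. The shift increases by 1 at each position, starting from +1: 1, 2, 3, ….
Undoing it on oqrhqk: o−1=n, q−2=o, r−3=o, h−4=d, q−5=l, k−6=e.

noodle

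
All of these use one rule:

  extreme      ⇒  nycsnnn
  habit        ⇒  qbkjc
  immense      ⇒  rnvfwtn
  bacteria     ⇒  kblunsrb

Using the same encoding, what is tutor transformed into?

cvcpa

Shifts by position in extreme: pos 0: e→n (+9), pos 1: x→y (+1), pos 2: t→c (+9), pos 3: r→s (+1) — repeating every 2. A repeating key of period 2 is used — shifts +9, +1 over and over.
For tutor: t+9=c, u+1=v, t+9=c, o+1=p, r+9=a.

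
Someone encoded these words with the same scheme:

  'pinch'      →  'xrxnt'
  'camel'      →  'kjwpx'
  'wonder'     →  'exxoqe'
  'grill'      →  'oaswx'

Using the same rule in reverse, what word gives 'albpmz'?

scream

In pinch: p→x is +8, i→r is +9, n→x is +10, c→n is +11 — the shift increases by 1 each position. Letter i (0-indexed) is shifted by i+8, so successive shifts are 8, 9, 10, ….
Decoding albpmz: a−8=s, l−9=c, b−10=r, p−11=e, m−12=a, z−13=m.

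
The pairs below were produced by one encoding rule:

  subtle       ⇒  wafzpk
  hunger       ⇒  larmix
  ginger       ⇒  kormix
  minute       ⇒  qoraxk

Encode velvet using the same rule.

Shifts by position in subtle: pos 0: s→w (+4), pos 1: u→a (+6), pos 2: b→f (+4), pos 3: t→z (+6) — repeating every 2. A repeating key of period 2 is used — shifts +4, +6 over and over.
On velvet: v+4=z, e+6=k, l+4=p, v+6=b, e+4=i, t+6=z.

zkpbiz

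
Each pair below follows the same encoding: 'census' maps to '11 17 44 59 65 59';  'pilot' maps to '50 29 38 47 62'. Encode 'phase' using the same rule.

c(#3)→11 and e(#5)→17: differences scale by 3, so n = 3·pos + 2. Each letter becomes 3×(its alphabet position, a=1..z=26) + 2.
For phase: p=16→50, h=8→26, a=1→5, s=19→59, e=5→17.

50 26 5 59 17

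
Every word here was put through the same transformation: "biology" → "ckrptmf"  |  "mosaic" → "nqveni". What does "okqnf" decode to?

ninja

The shift increases by 1 at each position, starting from +1: 1, 2, 3, ….
Decoding okqnf: o−1=n, k−2=i, q−3=n, n−4=j, f−5=a.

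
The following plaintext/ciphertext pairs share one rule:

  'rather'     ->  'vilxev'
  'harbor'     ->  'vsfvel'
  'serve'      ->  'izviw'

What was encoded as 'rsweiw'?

The output letters match the input read backwards, each shifted +4: rather reversed is rehtar. Two steps: reverse the string, then apply a Caesar shift of +4.
Reversing it on rsweiw: shift back: r−4=n, s−4=o, w−4=s, e−4=a, i−4=e, w−4=s → nosaes; then reverse → season.

season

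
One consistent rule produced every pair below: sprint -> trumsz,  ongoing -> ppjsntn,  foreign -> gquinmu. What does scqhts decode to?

random

Each letter shifts forward by (position + 1), i.e. 1, 2, 3, … — the shift grows by one for each successive letter.
Reversing it on scqhts: s−1=r, c−2=a, q−3=n, h−4=d, t−5=o, s−6=m.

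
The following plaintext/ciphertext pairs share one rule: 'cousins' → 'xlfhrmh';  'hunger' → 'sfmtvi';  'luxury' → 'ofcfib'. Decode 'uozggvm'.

flatten

Each pair mirrors across the alphabet (c↔x, o↔l, u↔f): positions sum to 25. Each letter is replaced by its mirror in the alphabet: a↔z, b↔y, c↔x, and so on (the Atbash cipher).
Undoing it on uozggvm: u↔f, o↔l, z↔a, g↔t, g↔t, v↔e, m↔n.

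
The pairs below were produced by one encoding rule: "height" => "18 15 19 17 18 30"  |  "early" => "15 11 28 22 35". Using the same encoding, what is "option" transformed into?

25 26 30 19 25 24

h is letter #8 and maps to 18: an offset of 10. Letters become their 1-based position plus 10 (so a→11, b→12, …).
Applying it to option: o=15→25, p=16→26, t=20→30, i=9→19, o=15→25, n=14→24.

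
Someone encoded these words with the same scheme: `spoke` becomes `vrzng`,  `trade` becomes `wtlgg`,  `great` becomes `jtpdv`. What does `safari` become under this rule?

vcqdtt

Shifts by position in spoke: pos 0: s→v (+3), pos 1: p→r (+2), pos 2: o→z (+11), pos 3: k→n (+3), pos 4: e→g (+2) — repeating every 3. A repeating key of period 3 is used — shifts +3, +2, +11 over and over.
On safari: s+3=v, a+2=c, f+11=q, a+3=d, r+2=t, i+11=t.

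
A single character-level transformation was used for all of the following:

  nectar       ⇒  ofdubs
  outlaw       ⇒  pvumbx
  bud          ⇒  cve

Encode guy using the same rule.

Compare letters: n→o is +1, e→f is +1, c→d is +1 — a constant shift. Each letter is shifted forward by 1 in the alphabet (a Caesar shift of +1).
For guy: g+1=h, u+1=v, y+1=z.

hvz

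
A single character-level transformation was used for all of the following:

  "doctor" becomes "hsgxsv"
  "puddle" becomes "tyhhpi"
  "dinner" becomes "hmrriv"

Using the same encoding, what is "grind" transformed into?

Compare letters: d→h is +4, o→s is +4, c→g is +4 — a constant shift. It's a constant shift of +4 (ROT4).
For grind: g+4=k, r+4=v, i+4=m, n+4=r, d+4=h.

kvmrh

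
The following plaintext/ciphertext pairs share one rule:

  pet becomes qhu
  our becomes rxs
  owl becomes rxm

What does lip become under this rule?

The rule splits by letter class: vowels +3, consonants +1.
For lip: l(cons)+1=m, i(vowel)+3=l, p(cons)+1=q.

mlq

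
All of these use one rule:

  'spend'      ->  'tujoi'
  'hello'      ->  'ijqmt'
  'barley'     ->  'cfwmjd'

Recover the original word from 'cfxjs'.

basin

Shifts by position in spend: pos 0: s→t (+1), pos 1: p→u (+5), pos 2: e→j (+5), pos 3: n→o (+1), pos 4: d→i (+5) — repeating every 3. The shifts repeat in a cycle of length 3: positions 0,1,… shift by +1, +5, +5, then the pattern repeats.
Reversing it on cfxjs: c−1=b, f−5=a, x−5=s, j−1=i, s−5=n.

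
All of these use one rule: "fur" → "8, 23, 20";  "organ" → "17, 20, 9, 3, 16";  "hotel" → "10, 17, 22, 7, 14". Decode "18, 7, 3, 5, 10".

peach

Each letter is replaced by its alphabet position (a=1..z=26) + 2.
Reversing it on 18, 7, 3, 5, 10: 18→(18−2)÷1=16=p, 7→(7−2)÷1=5=e, 3→(3−2)÷1=1=a, 5→(5−2)÷1=3=c, 10→(10−2)÷1=8=h.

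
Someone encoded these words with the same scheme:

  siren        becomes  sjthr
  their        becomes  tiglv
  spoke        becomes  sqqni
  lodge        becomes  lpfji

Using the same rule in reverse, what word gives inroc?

In siren: s→s is +0, i→j is +1, r→t is +2, e→h is +3 — the shift increases by 1 each position. Each letter shifts forward by its position index (0, 1, 2, …) — the shift grows by one for each successive letter.
Decoding inroc: i−0=i, n−1=m, r−2=p, o−3=l, c−4=y.

imply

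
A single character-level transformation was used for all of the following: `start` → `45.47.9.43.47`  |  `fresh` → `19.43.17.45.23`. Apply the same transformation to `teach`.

47.17.9.13.23

The formula is n = 2×(alphabet index, a=1) + 7.
For teach: t=20→47, e=5→17, a=1→9, c=3→13, h=8→23.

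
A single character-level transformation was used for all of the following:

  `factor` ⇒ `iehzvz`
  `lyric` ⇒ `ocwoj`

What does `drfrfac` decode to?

analyst

In factor: f→i is +3, a→e is +4, c→h is +5, t→z is +6 — the shift increases by 1 each position. Each letter shifts forward by (position + 3), i.e. 3, 4, 5, … — the shift grows by one for each successive letter.
Reversing it on drfrfac: d−3=a, r−4=n, f−5=a, r−6=l, f−7=y, a−8=s, c−9=t.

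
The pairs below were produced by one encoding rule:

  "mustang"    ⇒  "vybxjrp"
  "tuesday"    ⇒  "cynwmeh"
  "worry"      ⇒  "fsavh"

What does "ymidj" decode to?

pizza

Shifts by position in mustang: pos 0: m→v (+9), pos 1: u→y (+4), pos 2: s→b (+9), pos 3: t→x (+4) — repeating every 2. A repeating key of period 2 is used — shifts +9, +4 over and over.
Reversing it on ymidj: y−9=p, m−4=i, i−9=z, d−4=z, j−9=a.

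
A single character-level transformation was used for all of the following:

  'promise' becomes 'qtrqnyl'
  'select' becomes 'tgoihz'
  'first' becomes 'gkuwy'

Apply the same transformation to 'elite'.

In promise: p→q is +1, r→t is +2, o→r is +3, m→q is +4 — the shift increases by 1 each position. The shift increases by 1 at each position, starting from +1: 1, 2, 3, ….
On elite: e+1=f, l+2=n, i+3=l, t+4=x, e+5=j.

fnlxj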